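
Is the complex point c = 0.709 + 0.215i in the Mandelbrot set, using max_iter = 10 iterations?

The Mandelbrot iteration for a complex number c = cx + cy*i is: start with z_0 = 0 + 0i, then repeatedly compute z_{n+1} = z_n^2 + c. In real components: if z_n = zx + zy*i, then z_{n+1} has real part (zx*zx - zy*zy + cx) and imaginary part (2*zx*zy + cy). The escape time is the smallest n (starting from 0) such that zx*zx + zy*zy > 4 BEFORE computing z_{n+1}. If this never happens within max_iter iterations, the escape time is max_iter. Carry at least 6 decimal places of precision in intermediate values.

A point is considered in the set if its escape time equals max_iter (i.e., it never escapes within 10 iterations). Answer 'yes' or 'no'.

z_0 = 0 + 0i, c = 0.7090 + 0.2150i
Iter 1: z = 0.7090 + 0.2150i, |z|^2 = 0.5489
Iter 2: z = 1.1655 + 0.5199i, |z|^2 = 1.6286
Iter 3: z = 1.7970 + 1.4268i, |z|^2 = 5.2650
Escaped at iteration 3

Answer: no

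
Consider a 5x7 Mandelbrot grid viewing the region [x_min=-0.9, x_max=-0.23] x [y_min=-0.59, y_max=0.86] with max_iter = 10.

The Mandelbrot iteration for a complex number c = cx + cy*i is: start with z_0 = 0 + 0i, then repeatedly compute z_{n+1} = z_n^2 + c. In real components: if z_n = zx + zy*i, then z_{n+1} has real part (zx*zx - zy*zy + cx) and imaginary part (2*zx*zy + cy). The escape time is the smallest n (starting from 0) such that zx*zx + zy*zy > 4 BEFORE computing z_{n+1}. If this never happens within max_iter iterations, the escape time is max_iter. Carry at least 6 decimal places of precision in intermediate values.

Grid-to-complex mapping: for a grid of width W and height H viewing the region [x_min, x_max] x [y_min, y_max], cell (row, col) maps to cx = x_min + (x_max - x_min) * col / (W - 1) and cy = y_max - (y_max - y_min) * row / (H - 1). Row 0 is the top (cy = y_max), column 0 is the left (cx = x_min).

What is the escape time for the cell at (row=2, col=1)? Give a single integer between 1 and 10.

z_0 = 0 + 0i, c = -0.7325 + 0.3767i
Iter 1: z = -0.7325 + 0.3767i, |z|^2 = 0.6784
Iter 2: z = -0.3378 + -0.1751i, |z|^2 = 0.1448
Iter 3: z = -0.6491 + 0.4950i, |z|^2 = 0.6663
Iter 4: z = -0.5563 + -0.2659i, |z|^2 = 0.3801
Iter 5: z = -0.4938 + 0.6725i, |z|^2 = 0.6961
Iter 6: z = -0.9409 + -0.2875i, |z|^2 = 0.9680
Iter 7: z = 0.0702 + 0.9176i, |z|^2 = 0.8470
Iter 8: z = -1.5696 + 0.5055i, |z|^2 = 2.7192
Iter 9: z = 1.4756 + -1.2102i, |z|^2 = 3.6420

Answer: 10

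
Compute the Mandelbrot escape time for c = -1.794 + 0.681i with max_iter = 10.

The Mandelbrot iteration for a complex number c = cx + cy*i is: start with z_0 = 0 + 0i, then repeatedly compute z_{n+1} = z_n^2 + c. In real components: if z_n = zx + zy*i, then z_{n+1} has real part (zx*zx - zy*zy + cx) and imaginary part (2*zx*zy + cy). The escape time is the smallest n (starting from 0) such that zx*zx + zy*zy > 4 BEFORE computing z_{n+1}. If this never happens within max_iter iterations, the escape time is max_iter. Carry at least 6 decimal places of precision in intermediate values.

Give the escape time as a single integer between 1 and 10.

z_0 = 0 + 0i, c = -1.7940 + 0.6810i
Iter 1: z = -1.7940 + 0.6810i, |z|^2 = 3.6822
Iter 2: z = 0.9607 + -1.7624i, |z|^2 = 4.0290
Escaped at iteration 2

Answer: 2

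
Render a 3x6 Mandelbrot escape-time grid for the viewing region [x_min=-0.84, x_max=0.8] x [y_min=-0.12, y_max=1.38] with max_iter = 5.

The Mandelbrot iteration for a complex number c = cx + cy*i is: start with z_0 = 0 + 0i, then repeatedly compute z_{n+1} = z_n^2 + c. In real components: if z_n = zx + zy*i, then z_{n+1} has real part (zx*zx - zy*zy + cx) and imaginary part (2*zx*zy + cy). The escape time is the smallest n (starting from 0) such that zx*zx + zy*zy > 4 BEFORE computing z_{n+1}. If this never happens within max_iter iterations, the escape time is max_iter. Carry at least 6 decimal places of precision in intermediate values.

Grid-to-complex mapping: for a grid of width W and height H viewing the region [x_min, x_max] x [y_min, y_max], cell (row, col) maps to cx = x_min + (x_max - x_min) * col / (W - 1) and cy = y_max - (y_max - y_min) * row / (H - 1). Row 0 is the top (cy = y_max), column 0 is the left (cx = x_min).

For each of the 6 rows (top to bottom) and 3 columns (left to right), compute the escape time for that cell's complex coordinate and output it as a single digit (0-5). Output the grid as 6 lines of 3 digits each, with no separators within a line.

(row=0, col=0): c = -0.8400 + 1.3800i → escape time 2
(row=0, col=1): c = -0.0200 + 1.3800i → escape time 2
(row=0, col=2): c = 0.8000 + 1.3800i → escape time 2
(row=1, col=0): c = -0.8400 + 1.0800i → escape time 3
(row=1, col=1): c = -0.0200 + 1.0800i → escape time 5
(row=1, col=2): c = 0.8000 + 1.0800i → escape time 2
(row=2, col=0): c = -0.8400 + 0.7800i → escape time 4
(row=2, col=1): c = -0.0200 + 0.7800i → escape time 5
(row=2, col=2): c = 0.8000 + 0.7800i → escape time 2
(row=3, col=0): c = -0.8400 + 0.4800i → escape time 5
(row=3, col=1): c = -0.0200 + 0.4800i → escape time 5
(row=3, col=2): c = 0.8000 + 0.4800i → escape time 3
(row=4, col=0): c = -0.8400 + 0.1800i → escape time 5
(row=4, col=1): c = -0.0200 + 0.1800i → escape time 5
(row=4, col=2): c = 0.8000 + 0.1800i → escape time 3
(row=5, col=0): c = -0.8400 + -0.1200i → escape time 5
(row=5, col=1): c = -0.0200 + -0.1200i → escape time 5
(row=5, col=2): c = 0.8000 + -0.1200i → escape time 3

Answer: 222
352
452
553
553
553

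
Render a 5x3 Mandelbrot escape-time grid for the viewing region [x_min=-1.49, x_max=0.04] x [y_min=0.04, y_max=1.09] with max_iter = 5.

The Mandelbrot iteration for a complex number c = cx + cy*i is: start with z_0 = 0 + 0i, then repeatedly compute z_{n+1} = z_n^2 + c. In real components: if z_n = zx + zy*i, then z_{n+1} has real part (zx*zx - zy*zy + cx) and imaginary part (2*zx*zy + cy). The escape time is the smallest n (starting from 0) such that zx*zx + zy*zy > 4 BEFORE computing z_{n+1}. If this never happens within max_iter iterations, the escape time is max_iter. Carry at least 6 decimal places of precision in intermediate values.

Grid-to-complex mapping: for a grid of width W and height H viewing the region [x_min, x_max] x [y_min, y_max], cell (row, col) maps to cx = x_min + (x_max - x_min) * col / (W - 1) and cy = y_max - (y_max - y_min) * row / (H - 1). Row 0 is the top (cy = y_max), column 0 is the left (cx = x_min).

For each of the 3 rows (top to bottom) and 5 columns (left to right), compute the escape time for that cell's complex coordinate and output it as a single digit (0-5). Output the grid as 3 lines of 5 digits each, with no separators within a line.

Answer: 23344
34555
55555

Derivation:
(row=0, col=0): c = -1.4900 + 1.0900i → escape time 2
(row=0, col=1): c = -1.1075 + 1.0900i → escape time 3
(row=0, col=2): c = -0.7250 + 1.0900i → escape time 3
(row=0, col=3): c = -0.3425 + 1.0900i → escape time 4
(row=0, col=4): c = 0.0400 + 1.0900i → escape time 4
(row=1, col=0): c = -1.4900 + 0.5650i → escape time 3
(row=1, col=1): c = -1.1075 + 0.5650i → escape time 4
(row=1, col=2): c = -0.7250 + 0.5650i → escape time 5
(row=1, col=3): c = -0.3425 + 0.5650i → escape time 5
(row=1, col=4): c = 0.0400 + 0.5650i → escape time 5
(row=2, col=0): c = -1.4900 + 0.0400i → escape time 5
(row=2, col=1): c = -1.1075 + 0.0400i → escape time 5
(row=2, col=2): c = -0.7250 + 0.0400i → escape time 5
(row=2, col=3): c = -0.3425 + 0.0400i → escape time 5
(row=2, col=4): c = 0.0400 + 0.0400i → escape time 5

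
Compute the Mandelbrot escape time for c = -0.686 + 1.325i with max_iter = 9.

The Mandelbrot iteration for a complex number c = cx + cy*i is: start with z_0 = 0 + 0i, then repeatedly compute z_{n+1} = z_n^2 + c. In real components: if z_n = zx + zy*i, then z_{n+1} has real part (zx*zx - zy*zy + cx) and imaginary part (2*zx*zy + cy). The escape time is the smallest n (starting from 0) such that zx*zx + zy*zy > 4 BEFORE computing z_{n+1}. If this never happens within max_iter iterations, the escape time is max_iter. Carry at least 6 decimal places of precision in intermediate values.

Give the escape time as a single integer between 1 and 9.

z_0 = 0 + 0i, c = -0.6860 + 1.3250i
Iter 1: z = -0.6860 + 1.3250i, |z|^2 = 2.2262
Iter 2: z = -1.9710 + -0.4929i, |z|^2 = 4.1279
Escaped at iteration 2

Answer: 2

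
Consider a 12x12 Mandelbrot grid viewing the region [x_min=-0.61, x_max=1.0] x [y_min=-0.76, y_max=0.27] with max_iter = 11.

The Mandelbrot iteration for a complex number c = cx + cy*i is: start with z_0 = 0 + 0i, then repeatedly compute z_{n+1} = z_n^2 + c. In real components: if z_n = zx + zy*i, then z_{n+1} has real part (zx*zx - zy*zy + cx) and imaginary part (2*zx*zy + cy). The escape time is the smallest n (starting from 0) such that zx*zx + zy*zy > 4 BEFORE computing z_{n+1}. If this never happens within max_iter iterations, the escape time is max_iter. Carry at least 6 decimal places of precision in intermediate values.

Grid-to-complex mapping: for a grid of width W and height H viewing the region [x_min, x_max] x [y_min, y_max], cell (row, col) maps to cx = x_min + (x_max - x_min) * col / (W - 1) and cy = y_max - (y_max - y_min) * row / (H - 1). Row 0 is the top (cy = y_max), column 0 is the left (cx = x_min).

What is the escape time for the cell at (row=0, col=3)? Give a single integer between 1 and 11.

z_0 = 0 + 0i, c = -0.1709 + 0.2700i
Iter 1: z = -0.1709 + 0.2700i, |z|^2 = 0.1021
Iter 2: z = -0.2146 + 0.1777i, |z|^2 = 0.0776
Iter 3: z = -0.1564 + 0.1937i, |z|^2 = 0.0620
Iter 4: z = -0.1840 + 0.2094i, |z|^2 = 0.0777
Iter 5: z = -0.1809 + 0.1930i, |z|^2 = 0.0700
Iter 6: z = -0.1754 + 0.2002i, |z|^2 = 0.0708
Iter 7: z = -0.1802 + 0.1998i, |z|^2 = 0.0724
Iter 8: z = -0.1783 + 0.1980i, |z|^2 = 0.0710
Iter 9: z = -0.1783 + 0.1994i, |z|^2 = 0.0715
Iter 10: z = -0.1789 + 0.1989i, |z|^2 = 0.0716

Answer: 11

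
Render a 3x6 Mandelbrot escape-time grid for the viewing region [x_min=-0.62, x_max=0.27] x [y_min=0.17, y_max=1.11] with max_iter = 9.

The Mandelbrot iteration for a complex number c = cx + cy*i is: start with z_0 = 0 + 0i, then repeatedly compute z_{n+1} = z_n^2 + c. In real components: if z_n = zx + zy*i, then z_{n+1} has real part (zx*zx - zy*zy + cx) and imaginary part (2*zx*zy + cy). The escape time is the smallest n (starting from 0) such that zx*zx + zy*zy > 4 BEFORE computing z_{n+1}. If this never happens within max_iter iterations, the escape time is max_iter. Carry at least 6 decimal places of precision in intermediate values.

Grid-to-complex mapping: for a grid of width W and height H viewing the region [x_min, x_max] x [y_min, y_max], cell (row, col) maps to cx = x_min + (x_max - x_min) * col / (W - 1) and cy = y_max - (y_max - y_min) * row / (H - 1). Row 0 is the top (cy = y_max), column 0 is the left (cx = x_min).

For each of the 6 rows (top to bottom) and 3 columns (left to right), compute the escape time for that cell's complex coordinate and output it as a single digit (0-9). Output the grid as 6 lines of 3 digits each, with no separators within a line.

Answer: 373
494
596
999
999
999

Derivation:
(row=0, col=0): c = -0.6200 + 1.1100i → escape time 3
(row=0, col=1): c = -0.1750 + 1.1100i → escape time 7
(row=0, col=2): c = 0.2700 + 1.1100i → escape time 3
(row=1, col=0): c = -0.6200 + 0.9220i → escape time 4
(row=1, col=1): c = -0.1750 + 0.9220i → escape time 9
(row=1, col=2): c = 0.2700 + 0.9220i → escape time 4
(row=2, col=0): c = -0.6200 + 0.7340i → escape time 5
(row=2, col=1): c = -0.1750 + 0.7340i → escape time 9
(row=2, col=2): c = 0.2700 + 0.7340i → escape time 6
(row=3, col=0): c = -0.6200 + 0.5460i → escape time 9
(row=3, col=1): c = -0.1750 + 0.5460i → escape time 9
(row=3, col=2): c = 0.2700 + 0.5460i → escape time 9
(row=4, col=0): c = -0.6200 + 0.3580i → escape time 9
(row=4, col=1): c = -0.1750 + 0.3580i → escape time 9
(row=4, col=2): c = 0.2700 + 0.3580i → escape time 9
(row=5, col=0): c = -0.6200 + 0.1700i → escape time 9
(row=5, col=1): c = -0.1750 + 0.1700i → escape time 9
(row=5, col=2): c = 0.2700 + 0.1700i → escape time 9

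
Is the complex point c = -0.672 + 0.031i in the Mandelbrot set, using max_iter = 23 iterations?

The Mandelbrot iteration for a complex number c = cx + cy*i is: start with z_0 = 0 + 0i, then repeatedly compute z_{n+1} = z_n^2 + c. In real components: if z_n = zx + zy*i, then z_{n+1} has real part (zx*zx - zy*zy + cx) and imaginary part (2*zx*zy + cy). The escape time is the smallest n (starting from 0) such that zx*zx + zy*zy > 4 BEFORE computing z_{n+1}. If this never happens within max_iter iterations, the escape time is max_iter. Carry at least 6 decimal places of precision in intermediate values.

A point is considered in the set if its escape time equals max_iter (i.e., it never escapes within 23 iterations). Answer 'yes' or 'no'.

Answer: yes

Derivation:
z_0 = 0 + 0i, c = -0.6720 + 0.0310i
Iter 1: z = -0.6720 + 0.0310i, |z|^2 = 0.4525
Iter 2: z = -0.2214 + -0.0107i, |z|^2 = 0.0491
Iter 3: z = -0.6231 + 0.0357i, |z|^2 = 0.3895
Iter 4: z = -0.2850 + -0.0135i, |z|^2 = 0.0814
Iter 5: z = -0.5909 + 0.0387i, |z|^2 = 0.3507
Iter 6: z = -0.3243 + -0.0147i, |z|^2 = 0.1054
Iter 7: z = -0.5671 + 0.0406i, |z|^2 = 0.3232
Iter 8: z = -0.3521 + -0.0150i, |z|^2 = 0.1242
Iter 9: z = -0.5483 + 0.0416i, |z|^2 = 0.3023
Iter 10: z = -0.3731 + -0.0146i, |z|^2 = 0.1394
Iter 11: z = -0.5330 + 0.0419i, |z|^2 = 0.2858
Iter 12: z = -0.3897 + -0.0136i, |z|^2 = 0.1520
Iter 13: z = -0.5203 + 0.0416i, |z|^2 = 0.2725
Iter 14: z = -0.4030 + -0.0123i, |z|^2 = 0.1626
Iter 15: z = -0.5098 + 0.0409i, |z|^2 = 0.2615
Iter 16: z = -0.4138 + -0.0107i, |z|^2 = 0.1714
Iter 17: z = -0.5009 + 0.0399i, |z|^2 = 0.2525
Iter 18: z = -0.4227 + -0.0090i, |z|^2 = 0.1788
Iter 19: z = -0.4934 + 0.0386i, |z|^2 = 0.2449
Iter 20: z = -0.4301 + -0.0071i, |z|^2 = 0.1850
Iter 21: z = -0.4871 + 0.0371i, |z|^2 = 0.2386
Iter 22: z = -0.4361 + -0.0051i, |z|^2 = 0.1902
Did not escape in 23 iterations → in set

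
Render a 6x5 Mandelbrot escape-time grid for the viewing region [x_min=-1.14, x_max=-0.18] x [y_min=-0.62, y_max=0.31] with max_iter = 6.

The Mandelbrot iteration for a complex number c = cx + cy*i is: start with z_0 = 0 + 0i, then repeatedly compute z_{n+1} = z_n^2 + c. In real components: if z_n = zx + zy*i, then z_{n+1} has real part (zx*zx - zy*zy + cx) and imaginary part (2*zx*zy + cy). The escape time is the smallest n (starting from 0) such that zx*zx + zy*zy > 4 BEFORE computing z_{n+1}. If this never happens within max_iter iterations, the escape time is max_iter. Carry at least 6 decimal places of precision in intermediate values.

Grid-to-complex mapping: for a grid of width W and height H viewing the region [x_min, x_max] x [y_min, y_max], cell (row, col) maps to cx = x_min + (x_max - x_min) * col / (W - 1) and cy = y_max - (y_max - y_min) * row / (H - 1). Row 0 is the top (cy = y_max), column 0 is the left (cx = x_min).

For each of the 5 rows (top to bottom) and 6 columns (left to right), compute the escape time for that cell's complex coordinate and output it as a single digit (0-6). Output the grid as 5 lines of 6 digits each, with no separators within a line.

Answer: 666666
666666
666666
666666
445666

Derivation:
(row=0, col=0): c = -1.1400 + 0.3100i → escape time 6
(row=0, col=1): c = -0.9480 + 0.3100i → escape time 6
(row=0, col=2): c = -0.7560 + 0.3100i → escape time 6
(row=0, col=3): c = -0.5640 + 0.3100i → escape time 6
(row=0, col=4): c = -0.3720 + 0.3100i → escape time 6
(row=0, col=5): c = -0.1800 + 0.3100i → escape time 6
(row=1, col=0): c = -1.1400 + 0.0775i → escape time 6
(row=1, col=1): c = -0.9480 + 0.0775i → escape time 6
(row=1, col=2): c = -0.7560 + 0.0775i → escape time 6
(row=1, col=3): c = -0.5640 + 0.0775i → escape time 6
(row=1, col=4): c = -0.3720 + 0.0775i → escape time 6
(row=1, col=5): c = -0.1800 + 0.0775i → escape time 6
(row=2, col=0): c = -1.1400 + -0.1550i → escape time 6
(row=2, col=1): c = -0.9480 + -0.1550i → escape time 6
(row=2, col=2): c = -0.7560 + -0.1550i → escape time 6
(row=2, col=3): c = -0.5640 + -0.1550i → escape time 6
(row=2, col=4): c = -0.3720 + -0.1550i → escape time 6
(row=2, col=5): c = -0.1800 + -0.1550i → escape time 6
(row=3, col=0): c = -1.1400 + -0.3875i → escape time 6
(row=3, col=1): c = -0.9480 + -0.3875i → escape time 6
(row=3, col=2): c = -0.7560 + -0.3875i → escape time 6
(row=3, col=3): c = -0.5640 + -0.3875i → escape time 6
(row=3, col=4): c = -0.3720 + -0.3875i → escape time 6
(row=3, col=5): c = -0.1800 + -0.3875i → escape time 6
(row=4, col=0): c = -1.1400 + -0.6200i → escape time 4
(row=4, col=1): c = -0.9480 + -0.6200i → escape time 4
(row=4, col=2): c = -0.7560 + -0.6200i → escape time 5
(row=4, col=3): c = -0.5640 + -0.6200i → escape time 6
(row=4, col=4): c = -0.3720 + -0.6200i → escape time 6
(row=4, col=5): c = -0.1800 + -0.6200i → escape time 6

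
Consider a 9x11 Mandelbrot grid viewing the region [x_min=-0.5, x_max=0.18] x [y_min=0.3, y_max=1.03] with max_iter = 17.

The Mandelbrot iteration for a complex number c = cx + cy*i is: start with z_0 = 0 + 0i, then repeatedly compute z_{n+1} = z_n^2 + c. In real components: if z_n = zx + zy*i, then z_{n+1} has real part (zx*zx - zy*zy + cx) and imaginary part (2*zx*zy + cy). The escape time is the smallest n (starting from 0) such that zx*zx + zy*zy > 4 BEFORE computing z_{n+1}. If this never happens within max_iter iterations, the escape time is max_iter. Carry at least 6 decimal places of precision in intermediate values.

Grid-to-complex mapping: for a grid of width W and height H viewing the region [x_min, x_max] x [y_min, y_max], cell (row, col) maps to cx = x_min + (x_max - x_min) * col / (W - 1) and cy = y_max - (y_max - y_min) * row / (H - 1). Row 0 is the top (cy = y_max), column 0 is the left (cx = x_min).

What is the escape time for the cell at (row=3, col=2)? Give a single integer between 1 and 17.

z_0 = 0 + 0i, c = -0.3300 + 0.8110i
Iter 1: z = -0.3300 + 0.8110i, |z|^2 = 0.7666
Iter 2: z = -0.8788 + 0.2757i, |z|^2 = 0.8484
Iter 3: z = 0.3663 + 0.3263i, |z|^2 = 0.2407
Iter 4: z = -0.3023 + 1.0501i, |z|^2 = 1.1941
Iter 5: z = -1.3413 + 0.1761i, |z|^2 = 1.8300
Iter 6: z = 1.4380 + 0.3387i, |z|^2 = 2.1825
Iter 7: z = 1.6231 + 1.7852i, |z|^2 = 5.8211
Escaped at iteration 7

Answer: 7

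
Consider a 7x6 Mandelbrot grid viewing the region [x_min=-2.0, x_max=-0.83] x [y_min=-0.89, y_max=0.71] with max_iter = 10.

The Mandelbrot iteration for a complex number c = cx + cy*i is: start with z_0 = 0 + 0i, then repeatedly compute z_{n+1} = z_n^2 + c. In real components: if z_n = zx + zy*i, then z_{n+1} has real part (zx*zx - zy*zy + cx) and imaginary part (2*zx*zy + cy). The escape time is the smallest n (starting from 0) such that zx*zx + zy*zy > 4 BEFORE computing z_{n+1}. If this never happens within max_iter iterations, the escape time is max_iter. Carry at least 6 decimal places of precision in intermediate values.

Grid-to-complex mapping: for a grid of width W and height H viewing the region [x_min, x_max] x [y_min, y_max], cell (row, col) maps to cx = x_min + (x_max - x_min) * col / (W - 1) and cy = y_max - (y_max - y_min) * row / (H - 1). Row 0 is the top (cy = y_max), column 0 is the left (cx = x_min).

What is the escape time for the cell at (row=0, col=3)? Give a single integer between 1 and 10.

Answer: 3

Derivation:
z_0 = 0 + 0i, c = -1.4150 + 0.7100i
Iter 1: z = -1.4150 + 0.7100i, |z|^2 = 2.5063
Iter 2: z = 0.0831 + -1.2993i, |z|^2 = 1.6951
Iter 3: z = -3.0963 + 0.4940i, |z|^2 = 9.8309
Escaped at iteration 3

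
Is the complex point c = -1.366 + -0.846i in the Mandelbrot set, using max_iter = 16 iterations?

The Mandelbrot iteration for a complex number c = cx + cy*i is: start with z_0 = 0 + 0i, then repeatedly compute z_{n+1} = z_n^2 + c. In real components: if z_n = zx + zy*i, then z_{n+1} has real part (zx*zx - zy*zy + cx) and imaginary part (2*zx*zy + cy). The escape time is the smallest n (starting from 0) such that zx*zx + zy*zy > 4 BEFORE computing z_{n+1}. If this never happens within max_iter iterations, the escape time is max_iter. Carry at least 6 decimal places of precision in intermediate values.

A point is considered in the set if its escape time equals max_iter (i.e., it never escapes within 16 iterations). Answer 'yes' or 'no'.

z_0 = 0 + 0i, c = -1.3660 + -0.8460i
Iter 1: z = -1.3660 + -0.8460i, |z|^2 = 2.5817
Iter 2: z = -0.2158 + 1.4653i, |z|^2 = 2.1936
Iter 3: z = -3.4665 + -1.4783i, |z|^2 = 14.2018
Escaped at iteration 3

Answer: no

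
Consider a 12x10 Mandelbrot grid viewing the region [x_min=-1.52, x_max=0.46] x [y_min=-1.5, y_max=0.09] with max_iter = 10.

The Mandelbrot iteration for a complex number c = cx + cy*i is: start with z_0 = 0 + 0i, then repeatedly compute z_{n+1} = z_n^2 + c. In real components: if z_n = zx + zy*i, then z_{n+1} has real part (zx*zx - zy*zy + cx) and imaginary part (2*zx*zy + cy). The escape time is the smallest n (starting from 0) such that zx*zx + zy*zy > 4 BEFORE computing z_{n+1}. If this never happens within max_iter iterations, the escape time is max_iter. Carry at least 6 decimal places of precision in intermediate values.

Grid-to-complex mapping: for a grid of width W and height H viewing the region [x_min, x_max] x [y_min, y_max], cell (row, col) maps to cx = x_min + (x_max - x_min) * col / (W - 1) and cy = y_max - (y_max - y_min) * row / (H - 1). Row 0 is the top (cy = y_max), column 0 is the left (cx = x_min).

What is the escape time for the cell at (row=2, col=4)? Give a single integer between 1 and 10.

z_0 = 0 + 0i, c = -0.8000 + -0.2633i
Iter 1: z = -0.8000 + -0.2633i, |z|^2 = 0.7093
Iter 2: z = -0.2293 + 0.1580i, |z|^2 = 0.0776
Iter 3: z = -0.7724 + -0.3358i, |z|^2 = 0.7093
Iter 4: z = -0.3162 + 0.2554i, |z|^2 = 0.1652
Iter 5: z = -0.7652 + -0.4249i, |z|^2 = 0.7661
Iter 6: z = -0.3949 + 0.3869i, |z|^2 = 0.3056
Iter 7: z = -0.7937 + -0.5689i, |z|^2 = 0.9537
Iter 8: z = -0.4937 + 0.6398i, |z|^2 = 0.6530
Iter 9: z = -0.9656 + -0.8950i, |z|^2 = 1.7335

Answer: 10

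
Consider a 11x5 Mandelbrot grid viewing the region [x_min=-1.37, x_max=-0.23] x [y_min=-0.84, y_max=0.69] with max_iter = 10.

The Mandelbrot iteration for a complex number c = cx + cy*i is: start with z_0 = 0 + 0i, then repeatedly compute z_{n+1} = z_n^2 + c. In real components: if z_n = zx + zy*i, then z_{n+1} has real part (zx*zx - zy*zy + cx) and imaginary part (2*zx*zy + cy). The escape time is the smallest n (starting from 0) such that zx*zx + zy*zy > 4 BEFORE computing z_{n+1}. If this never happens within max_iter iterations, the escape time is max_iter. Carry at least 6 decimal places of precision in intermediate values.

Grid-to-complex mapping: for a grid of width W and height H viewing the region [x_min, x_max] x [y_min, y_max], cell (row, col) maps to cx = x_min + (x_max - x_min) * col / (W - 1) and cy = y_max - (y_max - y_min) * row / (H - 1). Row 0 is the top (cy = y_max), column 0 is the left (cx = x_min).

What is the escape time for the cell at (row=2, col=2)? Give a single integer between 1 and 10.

Answer: 10

Derivation:
z_0 = 0 + 0i, c = -1.1420 + -0.0750i
Iter 1: z = -1.1420 + -0.0750i, |z|^2 = 1.3098
Iter 2: z = 0.1565 + 0.0963i, |z|^2 = 0.0338
Iter 3: z = -1.1268 + -0.0449i, |z|^2 = 1.2716
Iter 4: z = 0.1256 + 0.0261i, |z|^2 = 0.0165
Iter 5: z = -1.1269 + -0.0685i, |z|^2 = 1.2746
Iter 6: z = 0.1232 + 0.0793i, |z|^2 = 0.0215
Iter 7: z = -1.1331 + -0.0555i, |z|^2 = 1.2870
Iter 8: z = 0.1388 + 0.0507i, |z|^2 = 0.0218
Iter 9: z = -1.1253 + -0.0609i, |z|^2 = 1.2700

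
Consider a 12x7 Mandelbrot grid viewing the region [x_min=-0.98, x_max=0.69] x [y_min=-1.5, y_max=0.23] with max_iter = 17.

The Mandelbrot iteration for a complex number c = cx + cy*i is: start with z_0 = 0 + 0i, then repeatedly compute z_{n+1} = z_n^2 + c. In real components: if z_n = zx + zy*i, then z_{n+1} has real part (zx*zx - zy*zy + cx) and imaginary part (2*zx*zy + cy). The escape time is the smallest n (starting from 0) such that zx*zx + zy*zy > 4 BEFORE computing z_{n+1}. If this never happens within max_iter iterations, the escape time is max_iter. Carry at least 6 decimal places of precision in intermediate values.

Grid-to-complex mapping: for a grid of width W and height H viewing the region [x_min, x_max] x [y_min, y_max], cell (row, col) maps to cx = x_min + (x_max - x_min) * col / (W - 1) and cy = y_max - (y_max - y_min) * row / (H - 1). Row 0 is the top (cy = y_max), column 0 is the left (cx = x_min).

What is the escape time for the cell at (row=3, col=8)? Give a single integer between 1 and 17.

z_0 = 0 + 0i, c = 0.2345 + -0.6350i
Iter 1: z = 0.2345 + -0.6350i, |z|^2 = 0.4582
Iter 2: z = -0.1137 + -0.9329i, |z|^2 = 0.8832
Iter 3: z = -0.6228 + -0.4229i, |z|^2 = 0.5667
Iter 4: z = 0.4435 + -0.1082i, |z|^2 = 0.2084
Iter 5: z = 0.4196 + -0.7310i, |z|^2 = 0.7104
Iter 6: z = -0.1238 + -1.2484i, |z|^2 = 1.5738
Iter 7: z = -1.3086 + -0.3259i, |z|^2 = 1.8188
Iter 8: z = 1.8408 + 0.2181i, |z|^2 = 3.4363
Iter 9: z = 3.5757 + 0.1680i, |z|^2 = 12.8136
Escaped at iteration 9

Answer: 9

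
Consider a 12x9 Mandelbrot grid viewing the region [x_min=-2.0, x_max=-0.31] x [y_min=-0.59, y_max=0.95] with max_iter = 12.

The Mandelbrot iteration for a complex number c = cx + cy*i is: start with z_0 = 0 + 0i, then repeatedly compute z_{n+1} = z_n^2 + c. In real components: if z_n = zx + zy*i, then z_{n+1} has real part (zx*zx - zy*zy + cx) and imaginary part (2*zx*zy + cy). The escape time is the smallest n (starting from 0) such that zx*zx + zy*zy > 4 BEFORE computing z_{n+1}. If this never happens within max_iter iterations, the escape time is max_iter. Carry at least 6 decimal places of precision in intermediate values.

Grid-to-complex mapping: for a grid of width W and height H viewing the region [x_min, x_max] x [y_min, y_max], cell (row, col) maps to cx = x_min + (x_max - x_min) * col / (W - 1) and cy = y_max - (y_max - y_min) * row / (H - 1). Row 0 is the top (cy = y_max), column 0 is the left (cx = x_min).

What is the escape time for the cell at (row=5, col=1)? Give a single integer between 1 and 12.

Answer: 8

Derivation:
z_0 = 0 + 0i, c = -1.8464 + -0.0125i
Iter 1: z = -1.8464 + -0.0125i, |z|^2 = 3.4092
Iter 2: z = 1.5625 + 0.0337i, |z|^2 = 2.4427
Iter 3: z = 0.5940 + 0.0927i, |z|^2 = 0.3615
Iter 4: z = -1.5021 + 0.0976i, |z|^2 = 2.2658
Iter 5: z = 0.4004 + -0.3058i, |z|^2 = 0.2538
Iter 6: z = -1.7796 + -0.2573i, |z|^2 = 3.2331
Iter 7: z = 1.2543 + 0.9034i, |z|^2 = 2.3893
Iter 8: z = -1.0892 + 2.2536i, |z|^2 = 6.2653
Escaped at iteration 8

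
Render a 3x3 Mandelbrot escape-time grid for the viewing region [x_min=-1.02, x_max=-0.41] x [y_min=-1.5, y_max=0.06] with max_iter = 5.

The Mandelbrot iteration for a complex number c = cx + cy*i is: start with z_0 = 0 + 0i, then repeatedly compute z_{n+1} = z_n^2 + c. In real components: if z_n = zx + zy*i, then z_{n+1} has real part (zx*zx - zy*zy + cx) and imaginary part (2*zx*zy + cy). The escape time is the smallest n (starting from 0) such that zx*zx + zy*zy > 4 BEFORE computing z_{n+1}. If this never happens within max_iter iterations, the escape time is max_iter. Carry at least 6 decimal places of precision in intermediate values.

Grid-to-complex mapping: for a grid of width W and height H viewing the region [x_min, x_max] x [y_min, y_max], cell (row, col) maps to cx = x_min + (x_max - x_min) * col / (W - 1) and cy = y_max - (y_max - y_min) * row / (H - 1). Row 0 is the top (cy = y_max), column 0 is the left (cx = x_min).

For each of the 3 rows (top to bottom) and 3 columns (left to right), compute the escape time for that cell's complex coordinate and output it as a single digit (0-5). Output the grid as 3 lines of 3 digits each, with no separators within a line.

(row=0, col=0): c = -1.0200 + 0.0600i → escape time 5
(row=0, col=1): c = -0.7150 + 0.0600i → escape time 5
(row=0, col=2): c = -0.4100 + 0.0600i → escape time 5
(row=1, col=0): c = -1.0200 + -0.7200i → escape time 4
(row=1, col=1): c = -0.7150 + -0.7200i → escape time 5
(row=1, col=2): c = -0.4100 + -0.7200i → escape time 5
(row=2, col=0): c = -1.0200 + -1.5000i → escape time 2
(row=2, col=1): c = -0.7150 + -1.5000i → escape time 2
(row=2, col=2): c = -0.4100 + -1.5000i → escape time 2

Answer: 555
455
222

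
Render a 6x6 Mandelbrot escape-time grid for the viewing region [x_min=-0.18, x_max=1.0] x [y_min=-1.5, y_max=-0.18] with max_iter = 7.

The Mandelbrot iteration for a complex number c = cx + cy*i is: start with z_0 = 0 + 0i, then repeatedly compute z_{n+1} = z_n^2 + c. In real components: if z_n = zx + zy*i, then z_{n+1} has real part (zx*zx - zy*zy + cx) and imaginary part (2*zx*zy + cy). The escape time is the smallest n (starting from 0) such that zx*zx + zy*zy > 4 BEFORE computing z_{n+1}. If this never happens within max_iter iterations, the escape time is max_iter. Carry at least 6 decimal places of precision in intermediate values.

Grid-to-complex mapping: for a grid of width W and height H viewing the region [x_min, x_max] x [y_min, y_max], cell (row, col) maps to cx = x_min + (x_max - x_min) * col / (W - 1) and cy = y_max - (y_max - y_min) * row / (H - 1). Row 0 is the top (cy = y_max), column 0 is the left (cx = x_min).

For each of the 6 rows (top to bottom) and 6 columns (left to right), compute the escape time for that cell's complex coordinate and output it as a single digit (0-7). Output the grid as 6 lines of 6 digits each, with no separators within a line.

Answer: 777532
777432
776332
754222
322222
222222

Derivation:
(row=0, col=0): c = -0.1800 + -0.1800i → escape time 7
(row=0, col=1): c = 0.0560 + -0.1800i → escape time 7
(row=0, col=2): c = 0.2920 + -0.1800i → escape time 7
(row=0, col=3): c = 0.5280 + -0.1800i → escape time 5
(row=0, col=4): c = 0.7640 + -0.1800i → escape time 3
(row=0, col=5): c = 1.0000 + -0.1800i → escape time 2
(row=1, col=0): c = -0.1800 + -0.4440i → escape time 7
(row=1, col=1): c = 0.0560 + -0.4440i → escape time 7
(row=1, col=2): c = 0.2920 + -0.4440i → escape time 7
(row=1, col=3): c = 0.5280 + -0.4440i → escape time 4
(row=1, col=4): c = 0.7640 + -0.4440i → escape time 3
(row=1, col=5): c = 1.0000 + -0.4440i → escape time 2
(row=2, col=0): c = -0.1800 + -0.7080i → escape time 7
(row=2, col=1): c = 0.0560 + -0.7080i → escape time 7
(row=2, col=2): c = 0.2920 + -0.7080i → escape time 6
(row=2, col=3): c = 0.5280 + -0.7080i → escape time 3
(row=2, col=4): c = 0.7640 + -0.7080i → escape time 3
(row=2, col=5): c = 1.0000 + -0.7080i → escape time 2
(row=3, col=0): c = -0.1800 + -0.9720i → escape time 7
(row=3, col=1): c = 0.0560 + -0.9720i → escape time 5
(row=3, col=2): c = 0.2920 + -0.9720i → escape time 4
(row=3, col=3): c = 0.5280 + -0.9720i → escape time 2
(row=3, col=4): c = 0.7640 + -0.9720i → escape time 2
(row=3, col=5): c = 1.0000 + -0.9720i → escape time 2
(row=4, col=0): c = -0.1800 + -1.2360i → escape time 3
(row=4, col=1): c = 0.0560 + -1.2360i → escape time 2
(row=4, col=2): c = 0.2920 + -1.2360i → escape time 2
(row=4, col=3): c = 0.5280 + -1.2360i → escape time 2
(row=4, col=4): c = 0.7640 + -1.2360i → escape time 2
(row=4, col=5): c = 1.0000 + -1.2360i → escape time 2
(row=5, col=0): c = -0.1800 + -1.5000i → escape time 2
(row=5, col=1): c = 0.0560 + -1.5000i → escape time 2
(row=5, col=2): c = 0.2920 + -1.5000i → escape time 2
(row=5, col=3): c = 0.5280 + -1.5000i → escape time 2
(row=5, col=4): c = 0.7640 + -1.5000i → escape time 2
(row=5, col=5): c = 1.0000 + -1.5000i → escape time 2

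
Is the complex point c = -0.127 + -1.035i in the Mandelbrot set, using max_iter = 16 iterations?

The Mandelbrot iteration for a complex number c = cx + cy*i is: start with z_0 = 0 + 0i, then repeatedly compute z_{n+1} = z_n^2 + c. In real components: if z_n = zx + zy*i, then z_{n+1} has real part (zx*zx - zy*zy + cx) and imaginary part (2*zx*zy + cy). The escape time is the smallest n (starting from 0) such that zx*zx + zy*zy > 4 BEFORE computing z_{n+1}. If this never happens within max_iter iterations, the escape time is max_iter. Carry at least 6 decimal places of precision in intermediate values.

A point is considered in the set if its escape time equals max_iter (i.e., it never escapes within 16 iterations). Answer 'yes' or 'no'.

Answer: no

Derivation:
z_0 = 0 + 0i, c = -0.1270 + -1.0350i
Iter 1: z = -0.1270 + -1.0350i, |z|^2 = 1.0874
Iter 2: z = -1.1821 + -0.7721i, |z|^2 = 1.9935
Iter 3: z = 0.6742 + 0.7904i, |z|^2 = 1.0793
Iter 4: z = -0.2972 + 0.0308i, |z|^2 = 0.0893
Iter 5: z = -0.0396 + -1.0533i, |z|^2 = 1.1110
Iter 6: z = -1.2349 + -0.9516i, |z|^2 = 2.4304
Iter 7: z = 0.4925 + 1.3151i, |z|^2 = 1.9721
Iter 8: z = -1.6140 + 0.2603i, |z|^2 = 2.6728
Iter 9: z = 2.4102 + -1.8753i, |z|^2 = 9.3260
Escaped at iteration 9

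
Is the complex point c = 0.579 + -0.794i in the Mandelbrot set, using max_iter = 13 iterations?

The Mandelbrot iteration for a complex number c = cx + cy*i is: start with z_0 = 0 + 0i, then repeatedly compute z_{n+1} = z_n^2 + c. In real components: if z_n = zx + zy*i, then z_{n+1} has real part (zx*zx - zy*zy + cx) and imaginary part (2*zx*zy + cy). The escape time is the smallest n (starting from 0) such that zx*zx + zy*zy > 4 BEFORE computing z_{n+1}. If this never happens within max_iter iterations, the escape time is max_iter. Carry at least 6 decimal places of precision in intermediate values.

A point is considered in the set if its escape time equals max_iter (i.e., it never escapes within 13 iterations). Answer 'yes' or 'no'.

z_0 = 0 + 0i, c = 0.5790 + -0.7940i
Iter 1: z = 0.5790 + -0.7940i, |z|^2 = 0.9657
Iter 2: z = 0.2838 + -1.7135i, |z|^2 = 3.0165
Iter 3: z = -2.2764 + -1.7666i, |z|^2 = 8.3027
Escaped at iteration 3

Answer: no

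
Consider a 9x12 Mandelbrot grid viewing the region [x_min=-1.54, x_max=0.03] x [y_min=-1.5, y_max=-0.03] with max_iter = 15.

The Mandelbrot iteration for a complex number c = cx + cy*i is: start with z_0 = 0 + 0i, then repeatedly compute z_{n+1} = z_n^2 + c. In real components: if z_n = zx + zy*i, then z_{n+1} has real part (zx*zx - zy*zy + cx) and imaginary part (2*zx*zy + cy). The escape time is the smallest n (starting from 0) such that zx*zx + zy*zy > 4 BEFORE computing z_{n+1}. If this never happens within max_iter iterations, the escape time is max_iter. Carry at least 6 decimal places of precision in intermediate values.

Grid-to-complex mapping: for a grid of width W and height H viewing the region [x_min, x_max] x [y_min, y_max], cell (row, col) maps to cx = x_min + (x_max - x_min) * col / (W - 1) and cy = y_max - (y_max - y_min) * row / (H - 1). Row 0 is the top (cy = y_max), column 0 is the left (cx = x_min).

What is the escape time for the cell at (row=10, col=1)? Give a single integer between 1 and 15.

Answer: 2

Derivation:
z_0 = 0 + 0i, c = -1.3438 + -1.3664i
Iter 1: z = -1.3438 + -1.3664i, |z|^2 = 3.6726
Iter 2: z = -1.4050 + 2.3057i, |z|^2 = 7.2906
Escaped at iteration 2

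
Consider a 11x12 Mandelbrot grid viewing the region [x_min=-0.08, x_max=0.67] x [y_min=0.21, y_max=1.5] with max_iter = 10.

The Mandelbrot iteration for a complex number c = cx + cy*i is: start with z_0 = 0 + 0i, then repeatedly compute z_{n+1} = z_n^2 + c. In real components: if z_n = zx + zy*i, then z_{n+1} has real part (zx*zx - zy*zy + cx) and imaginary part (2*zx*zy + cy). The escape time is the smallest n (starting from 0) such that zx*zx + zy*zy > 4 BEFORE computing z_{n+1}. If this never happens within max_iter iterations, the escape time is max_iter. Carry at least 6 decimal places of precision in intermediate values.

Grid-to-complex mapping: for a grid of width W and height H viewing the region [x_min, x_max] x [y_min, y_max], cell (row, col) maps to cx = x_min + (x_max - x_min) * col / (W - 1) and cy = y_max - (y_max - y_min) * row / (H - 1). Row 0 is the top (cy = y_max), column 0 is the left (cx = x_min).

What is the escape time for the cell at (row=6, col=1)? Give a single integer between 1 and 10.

Answer: 10

Derivation:
z_0 = 0 + 0i, c = -0.0050 + 0.7964i
Iter 1: z = -0.0050 + 0.7964i, |z|^2 = 0.6342
Iter 2: z = -0.6392 + 0.7884i, |z|^2 = 1.0301
Iter 3: z = -0.2180 + -0.2115i, |z|^2 = 0.0923
Iter 4: z = -0.0022 + 0.8886i, |z|^2 = 0.7896
Iter 5: z = -0.7946 + 0.7925i, |z|^2 = 1.2594
Iter 6: z = -0.0017 + -0.4630i, |z|^2 = 0.2144
Iter 7: z = -0.2194 + 0.7979i, |z|^2 = 0.6848
Iter 8: z = -0.5935 + 0.4463i, |z|^2 = 0.5515
Iter 9: z = 0.1481 + 0.2666i, |z|^2 = 0.0930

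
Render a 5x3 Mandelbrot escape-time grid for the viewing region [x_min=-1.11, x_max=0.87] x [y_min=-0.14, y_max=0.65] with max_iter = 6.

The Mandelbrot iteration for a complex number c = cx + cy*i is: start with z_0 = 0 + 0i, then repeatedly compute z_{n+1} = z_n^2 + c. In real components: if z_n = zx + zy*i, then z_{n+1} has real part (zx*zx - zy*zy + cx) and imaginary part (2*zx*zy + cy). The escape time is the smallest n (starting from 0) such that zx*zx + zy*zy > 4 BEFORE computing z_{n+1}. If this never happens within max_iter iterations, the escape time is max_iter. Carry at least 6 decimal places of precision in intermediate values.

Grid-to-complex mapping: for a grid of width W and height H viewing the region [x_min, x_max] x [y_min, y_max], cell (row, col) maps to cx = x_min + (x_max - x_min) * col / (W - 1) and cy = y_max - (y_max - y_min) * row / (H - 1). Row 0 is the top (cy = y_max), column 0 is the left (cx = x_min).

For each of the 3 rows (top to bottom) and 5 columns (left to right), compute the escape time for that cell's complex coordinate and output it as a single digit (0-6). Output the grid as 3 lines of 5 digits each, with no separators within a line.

Answer: 46662
66663
66663

Derivation:
(row=0, col=0): c = -1.1100 + 0.6500i → escape time 4
(row=0, col=1): c = -0.6150 + 0.6500i → escape time 6
(row=0, col=2): c = -0.1200 + 0.6500i → escape time 6
(row=0, col=3): c = 0.3750 + 0.6500i → escape time 6
(row=0, col=4): c = 0.8700 + 0.6500i → escape time 2
(row=1, col=0): c = -1.1100 + 0.2550i → escape time 6
(row=1, col=1): c = -0.6150 + 0.2550i → escape time 6
(row=1, col=2): c = -0.1200 + 0.2550i → escape time 6
(row=1, col=3): c = 0.3750 + 0.2550i → escape time 6
(row=1, col=4): c = 0.8700 + 0.2550i → escape time 3
(row=2, col=0): c = -1.1100 + -0.1400i → escape time 6
(row=2, col=1): c = -0.6150 + -0.1400i → escape time 6
(row=2, col=2): c = -0.1200 + -0.1400i → escape time 6
(row=2, col=3): c = 0.3750 + -0.1400i → escape time 6
(row=2, col=4): c = 0.8700 + -0.1400i → escape time 3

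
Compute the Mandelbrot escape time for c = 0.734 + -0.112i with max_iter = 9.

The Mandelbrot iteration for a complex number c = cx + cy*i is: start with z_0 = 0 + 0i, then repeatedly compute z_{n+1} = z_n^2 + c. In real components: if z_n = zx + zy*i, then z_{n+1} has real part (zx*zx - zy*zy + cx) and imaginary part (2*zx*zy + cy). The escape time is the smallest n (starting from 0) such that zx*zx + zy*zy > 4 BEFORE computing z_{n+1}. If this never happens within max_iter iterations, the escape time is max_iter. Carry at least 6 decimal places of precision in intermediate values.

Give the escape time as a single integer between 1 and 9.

z_0 = 0 + 0i, c = 0.7340 + -0.1120i
Iter 1: z = 0.7340 + -0.1120i, |z|^2 = 0.5513
Iter 2: z = 1.2602 + -0.2764i, |z|^2 = 1.6645
Iter 3: z = 2.2457 + -0.8087i, |z|^2 = 5.6973
Escaped at iteration 3

Answer: 3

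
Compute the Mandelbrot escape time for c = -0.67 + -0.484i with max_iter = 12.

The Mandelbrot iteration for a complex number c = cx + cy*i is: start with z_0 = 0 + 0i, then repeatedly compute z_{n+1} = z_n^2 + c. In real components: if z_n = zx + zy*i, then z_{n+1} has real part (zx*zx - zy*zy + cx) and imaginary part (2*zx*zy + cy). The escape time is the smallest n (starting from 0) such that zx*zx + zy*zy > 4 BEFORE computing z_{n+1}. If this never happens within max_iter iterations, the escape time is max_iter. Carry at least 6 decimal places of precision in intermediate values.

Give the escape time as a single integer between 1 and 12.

Answer: 12

Derivation:
z_0 = 0 + 0i, c = -0.6700 + -0.4840i
Iter 1: z = -0.6700 + -0.4840i, |z|^2 = 0.6832
Iter 2: z = -0.4554 + 0.1646i, |z|^2 = 0.2344
Iter 3: z = -0.4897 + -0.6339i, |z|^2 = 0.6416
Iter 4: z = -0.8320 + 0.1368i, |z|^2 = 0.7109
Iter 5: z = 0.0034 + -0.7117i, |z|^2 = 0.5065
Iter 6: z = -1.1765 + -0.4889i, |z|^2 = 1.6232
Iter 7: z = 0.4752 + 0.6663i, |z|^2 = 0.6698
Iter 8: z = -0.8881 + 0.1492i, |z|^2 = 0.8111
Iter 9: z = 0.0965 + -0.7491i, |z|^2 = 0.5704
Iter 10: z = -1.2218 + -0.6286i, |z|^2 = 1.8880
Iter 11: z = 0.4276 + 1.0521i, |z|^2 = 1.2898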